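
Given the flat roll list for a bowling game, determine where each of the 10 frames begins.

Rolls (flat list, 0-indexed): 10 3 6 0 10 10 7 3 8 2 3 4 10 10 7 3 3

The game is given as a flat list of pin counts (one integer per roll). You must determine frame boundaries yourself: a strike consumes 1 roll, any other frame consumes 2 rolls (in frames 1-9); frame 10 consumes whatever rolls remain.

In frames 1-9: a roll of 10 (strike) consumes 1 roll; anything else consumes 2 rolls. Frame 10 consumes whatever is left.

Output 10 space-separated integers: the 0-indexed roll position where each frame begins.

Frame 1 starts at roll index 0: roll=10 (strike), consumes 1 roll
Frame 2 starts at roll index 1: rolls=3,6 (sum=9), consumes 2 rolls
Frame 3 starts at roll index 3: rolls=0,10 (sum=10), consumes 2 rolls
Frame 4 starts at roll index 5: roll=10 (strike), consumes 1 roll
Frame 5 starts at roll index 6: rolls=7,3 (sum=10), consumes 2 rolls
Frame 6 starts at roll index 8: rolls=8,2 (sum=10), consumes 2 rolls
Frame 7 starts at roll index 10: rolls=3,4 (sum=7), consumes 2 rolls
Frame 8 starts at roll index 12: roll=10 (strike), consumes 1 roll
Frame 9 starts at roll index 13: roll=10 (strike), consumes 1 roll
Frame 10 starts at roll index 14: 3 remaining rolls

Answer: 0 1 3 5 6 8 10 12 13 14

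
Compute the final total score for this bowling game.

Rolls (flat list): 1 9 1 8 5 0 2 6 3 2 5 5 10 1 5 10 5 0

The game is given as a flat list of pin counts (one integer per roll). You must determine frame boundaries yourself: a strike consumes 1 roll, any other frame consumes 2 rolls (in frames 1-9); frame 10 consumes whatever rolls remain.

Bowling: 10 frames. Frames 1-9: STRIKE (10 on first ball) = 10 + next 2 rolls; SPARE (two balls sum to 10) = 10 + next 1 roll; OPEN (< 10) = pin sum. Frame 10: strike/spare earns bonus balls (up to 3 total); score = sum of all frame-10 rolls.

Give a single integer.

Frame 1: SPARE (1+9=10). 10 + next roll (1) = 11. Cumulative: 11
Frame 2: OPEN (1+8=9). Cumulative: 20
Frame 3: OPEN (5+0=5). Cumulative: 25
Frame 4: OPEN (2+6=8). Cumulative: 33
Frame 5: OPEN (3+2=5). Cumulative: 38
Frame 6: SPARE (5+5=10). 10 + next roll (10) = 20. Cumulative: 58
Frame 7: STRIKE. 10 + next two rolls (1+5) = 16. Cumulative: 74
Frame 8: OPEN (1+5=6). Cumulative: 80
Frame 9: STRIKE. 10 + next two rolls (5+0) = 15. Cumulative: 95
Frame 10: OPEN. Sum of all frame-10 rolls (5+0) = 5. Cumulative: 100

Answer: 100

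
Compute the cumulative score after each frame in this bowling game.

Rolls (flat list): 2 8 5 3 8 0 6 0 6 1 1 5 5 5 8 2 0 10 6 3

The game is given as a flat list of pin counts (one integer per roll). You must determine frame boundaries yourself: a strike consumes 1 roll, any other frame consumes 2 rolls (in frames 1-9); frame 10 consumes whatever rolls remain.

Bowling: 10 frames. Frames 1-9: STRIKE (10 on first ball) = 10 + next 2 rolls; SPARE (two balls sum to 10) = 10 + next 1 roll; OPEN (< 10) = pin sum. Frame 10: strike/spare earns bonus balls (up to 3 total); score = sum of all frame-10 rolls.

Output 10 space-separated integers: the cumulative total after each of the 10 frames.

Answer: 15 23 31 37 44 50 68 78 94 103

Derivation:
Frame 1: SPARE (2+8=10). 10 + next roll (5) = 15. Cumulative: 15
Frame 2: OPEN (5+3=8). Cumulative: 23
Frame 3: OPEN (8+0=8). Cumulative: 31
Frame 4: OPEN (6+0=6). Cumulative: 37
Frame 5: OPEN (6+1=7). Cumulative: 44
Frame 6: OPEN (1+5=6). Cumulative: 50
Frame 7: SPARE (5+5=10). 10 + next roll (8) = 18. Cumulative: 68
Frame 8: SPARE (8+2=10). 10 + next roll (0) = 10. Cumulative: 78
Frame 9: SPARE (0+10=10). 10 + next roll (6) = 16. Cumulative: 94
Frame 10: OPEN. Sum of all frame-10 rolls (6+3) = 9. Cumulative: 103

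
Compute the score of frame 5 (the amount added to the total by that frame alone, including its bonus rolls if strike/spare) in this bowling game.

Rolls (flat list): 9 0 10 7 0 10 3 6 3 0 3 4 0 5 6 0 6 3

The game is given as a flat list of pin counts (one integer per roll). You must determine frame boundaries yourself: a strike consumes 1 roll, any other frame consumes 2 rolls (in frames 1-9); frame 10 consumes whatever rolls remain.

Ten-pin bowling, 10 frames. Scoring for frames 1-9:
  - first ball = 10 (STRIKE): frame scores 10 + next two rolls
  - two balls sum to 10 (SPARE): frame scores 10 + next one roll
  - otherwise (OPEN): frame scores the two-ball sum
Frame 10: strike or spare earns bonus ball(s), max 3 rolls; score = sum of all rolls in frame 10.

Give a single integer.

Frame 1: OPEN (9+0=9). Cumulative: 9
Frame 2: STRIKE. 10 + next two rolls (7+0) = 17. Cumulative: 26
Frame 3: OPEN (7+0=7). Cumulative: 33
Frame 4: STRIKE. 10 + next two rolls (3+6) = 19. Cumulative: 52
Frame 5: OPEN (3+6=9). Cumulative: 61
Frame 6: OPEN (3+0=3). Cumulative: 64
Frame 7: OPEN (3+4=7). Cumulative: 71

Answer: 9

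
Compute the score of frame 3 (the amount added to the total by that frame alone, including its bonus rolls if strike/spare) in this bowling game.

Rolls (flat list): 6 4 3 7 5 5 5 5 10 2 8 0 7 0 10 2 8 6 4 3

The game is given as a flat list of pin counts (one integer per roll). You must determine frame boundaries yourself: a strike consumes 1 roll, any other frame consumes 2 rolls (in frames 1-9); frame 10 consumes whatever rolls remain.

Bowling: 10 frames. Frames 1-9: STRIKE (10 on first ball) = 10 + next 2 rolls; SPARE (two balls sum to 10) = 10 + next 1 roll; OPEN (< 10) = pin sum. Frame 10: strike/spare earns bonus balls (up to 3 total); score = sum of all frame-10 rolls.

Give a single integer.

Frame 1: SPARE (6+4=10). 10 + next roll (3) = 13. Cumulative: 13
Frame 2: SPARE (3+7=10). 10 + next roll (5) = 15. Cumulative: 28
Frame 3: SPARE (5+5=10). 10 + next roll (5) = 15. Cumulative: 43
Frame 4: SPARE (5+5=10). 10 + next roll (10) = 20. Cumulative: 63
Frame 5: STRIKE. 10 + next two rolls (2+8) = 20. Cumulative: 83

Answer: 15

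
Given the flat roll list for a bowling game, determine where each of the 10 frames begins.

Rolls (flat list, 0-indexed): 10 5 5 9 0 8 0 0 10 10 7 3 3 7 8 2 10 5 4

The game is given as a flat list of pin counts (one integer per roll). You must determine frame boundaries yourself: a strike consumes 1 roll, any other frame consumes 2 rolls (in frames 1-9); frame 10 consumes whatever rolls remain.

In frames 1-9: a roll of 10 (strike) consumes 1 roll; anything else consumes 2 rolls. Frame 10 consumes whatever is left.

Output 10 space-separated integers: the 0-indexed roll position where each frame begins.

Frame 1 starts at roll index 0: roll=10 (strike), consumes 1 roll
Frame 2 starts at roll index 1: rolls=5,5 (sum=10), consumes 2 rolls
Frame 3 starts at roll index 3: rolls=9,0 (sum=9), consumes 2 rolls
Frame 4 starts at roll index 5: rolls=8,0 (sum=8), consumes 2 rolls
Frame 5 starts at roll index 7: rolls=0,10 (sum=10), consumes 2 rolls
Frame 6 starts at roll index 9: roll=10 (strike), consumes 1 roll
Frame 7 starts at roll index 10: rolls=7,3 (sum=10), consumes 2 rolls
Frame 8 starts at roll index 12: rolls=3,7 (sum=10), consumes 2 rolls
Frame 9 starts at roll index 14: rolls=8,2 (sum=10), consumes 2 rolls
Frame 10 starts at roll index 16: 3 remaining rolls

Answer: 0 1 3 5 7 9 10 12 14 16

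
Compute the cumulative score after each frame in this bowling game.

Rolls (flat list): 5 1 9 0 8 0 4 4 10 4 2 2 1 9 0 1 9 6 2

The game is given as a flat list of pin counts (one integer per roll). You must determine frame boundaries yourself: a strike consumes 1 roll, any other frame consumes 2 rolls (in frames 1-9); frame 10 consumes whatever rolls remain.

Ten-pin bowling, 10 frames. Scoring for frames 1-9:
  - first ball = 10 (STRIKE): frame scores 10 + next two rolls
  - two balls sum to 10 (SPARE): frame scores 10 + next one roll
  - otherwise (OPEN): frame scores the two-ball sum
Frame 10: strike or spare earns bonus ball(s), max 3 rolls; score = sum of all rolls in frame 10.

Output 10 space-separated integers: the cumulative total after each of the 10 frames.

Answer: 6 15 23 31 47 53 56 65 81 89

Derivation:
Frame 1: OPEN (5+1=6). Cumulative: 6
Frame 2: OPEN (9+0=9). Cumulative: 15
Frame 3: OPEN (8+0=8). Cumulative: 23
Frame 4: OPEN (4+4=8). Cumulative: 31
Frame 5: STRIKE. 10 + next two rolls (4+2) = 16. Cumulative: 47
Frame 6: OPEN (4+2=6). Cumulative: 53
Frame 7: OPEN (2+1=3). Cumulative: 56
Frame 8: OPEN (9+0=9). Cumulative: 65
Frame 9: SPARE (1+9=10). 10 + next roll (6) = 16. Cumulative: 81
Frame 10: OPEN. Sum of all frame-10 rolls (6+2) = 8. Cumulative: 89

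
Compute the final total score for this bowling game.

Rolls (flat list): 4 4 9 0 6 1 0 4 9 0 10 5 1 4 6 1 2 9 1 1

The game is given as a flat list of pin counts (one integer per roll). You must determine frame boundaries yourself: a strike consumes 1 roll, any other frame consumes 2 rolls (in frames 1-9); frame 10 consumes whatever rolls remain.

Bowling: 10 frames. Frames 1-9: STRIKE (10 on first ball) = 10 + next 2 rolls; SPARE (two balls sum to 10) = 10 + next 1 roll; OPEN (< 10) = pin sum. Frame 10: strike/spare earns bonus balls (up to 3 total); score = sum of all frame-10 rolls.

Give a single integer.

Answer: 84

Derivation:
Frame 1: OPEN (4+4=8). Cumulative: 8
Frame 2: OPEN (9+0=9). Cumulative: 17
Frame 3: OPEN (6+1=7). Cumulative: 24
Frame 4: OPEN (0+4=4). Cumulative: 28
Frame 5: OPEN (9+0=9). Cumulative: 37
Frame 6: STRIKE. 10 + next two rolls (5+1) = 16. Cumulative: 53
Frame 7: OPEN (5+1=6). Cumulative: 59
Frame 8: SPARE (4+6=10). 10 + next roll (1) = 11. Cumulative: 70
Frame 9: OPEN (1+2=3). Cumulative: 73
Frame 10: SPARE. Sum of all frame-10 rolls (9+1+1) = 11. Cumulative: 84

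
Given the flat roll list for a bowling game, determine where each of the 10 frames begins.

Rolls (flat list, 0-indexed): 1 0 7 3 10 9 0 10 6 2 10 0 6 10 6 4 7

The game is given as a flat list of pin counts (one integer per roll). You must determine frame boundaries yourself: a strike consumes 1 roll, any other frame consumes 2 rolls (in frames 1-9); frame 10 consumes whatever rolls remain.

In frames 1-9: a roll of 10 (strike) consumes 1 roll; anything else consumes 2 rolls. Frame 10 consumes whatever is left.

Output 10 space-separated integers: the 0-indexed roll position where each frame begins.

Answer: 0 2 4 5 7 8 10 11 13 14

Derivation:
Frame 1 starts at roll index 0: rolls=1,0 (sum=1), consumes 2 rolls
Frame 2 starts at roll index 2: rolls=7,3 (sum=10), consumes 2 rolls
Frame 3 starts at roll index 4: roll=10 (strike), consumes 1 roll
Frame 4 starts at roll index 5: rolls=9,0 (sum=9), consumes 2 rolls
Frame 5 starts at roll index 7: roll=10 (strike), consumes 1 roll
Frame 6 starts at roll index 8: rolls=6,2 (sum=8), consumes 2 rolls
Frame 7 starts at roll index 10: roll=10 (strike), consumes 1 roll
Frame 8 starts at roll index 11: rolls=0,6 (sum=6), consumes 2 rolls
Frame 9 starts at roll index 13: roll=10 (strike), consumes 1 roll
Frame 10 starts at roll index 14: 3 remaining rolls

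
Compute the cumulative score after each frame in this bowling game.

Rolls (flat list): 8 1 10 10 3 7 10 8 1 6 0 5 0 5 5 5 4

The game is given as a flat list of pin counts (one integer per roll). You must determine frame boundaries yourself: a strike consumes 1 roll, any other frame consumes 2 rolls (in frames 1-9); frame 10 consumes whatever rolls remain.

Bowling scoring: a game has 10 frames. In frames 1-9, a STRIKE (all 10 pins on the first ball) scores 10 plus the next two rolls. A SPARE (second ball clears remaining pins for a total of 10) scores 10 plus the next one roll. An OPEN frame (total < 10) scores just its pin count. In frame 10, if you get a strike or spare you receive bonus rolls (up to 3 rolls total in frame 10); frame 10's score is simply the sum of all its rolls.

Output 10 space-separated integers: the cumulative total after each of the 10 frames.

Frame 1: OPEN (8+1=9). Cumulative: 9
Frame 2: STRIKE. 10 + next two rolls (10+3) = 23. Cumulative: 32
Frame 3: STRIKE. 10 + next two rolls (3+7) = 20. Cumulative: 52
Frame 4: SPARE (3+7=10). 10 + next roll (10) = 20. Cumulative: 72
Frame 5: STRIKE. 10 + next two rolls (8+1) = 19. Cumulative: 91
Frame 6: OPEN (8+1=9). Cumulative: 100
Frame 7: OPEN (6+0=6). Cumulative: 106
Frame 8: OPEN (5+0=5). Cumulative: 111
Frame 9: SPARE (5+5=10). 10 + next roll (5) = 15. Cumulative: 126
Frame 10: OPEN. Sum of all frame-10 rolls (5+4) = 9. Cumulative: 135

Answer: 9 32 52 72 91 100 106 111 126 135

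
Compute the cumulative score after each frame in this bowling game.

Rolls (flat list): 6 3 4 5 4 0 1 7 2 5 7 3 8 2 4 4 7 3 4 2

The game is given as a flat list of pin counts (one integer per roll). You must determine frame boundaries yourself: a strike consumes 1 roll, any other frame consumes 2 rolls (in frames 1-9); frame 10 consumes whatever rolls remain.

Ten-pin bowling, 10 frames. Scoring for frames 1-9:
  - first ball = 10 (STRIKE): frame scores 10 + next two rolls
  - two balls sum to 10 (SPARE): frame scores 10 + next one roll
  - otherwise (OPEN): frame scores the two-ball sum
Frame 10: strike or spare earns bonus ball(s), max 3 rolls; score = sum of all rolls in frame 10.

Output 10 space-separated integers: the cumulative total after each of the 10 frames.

Answer: 9 18 22 30 37 55 69 77 91 97

Derivation:
Frame 1: OPEN (6+3=9). Cumulative: 9
Frame 2: OPEN (4+5=9). Cumulative: 18
Frame 3: OPEN (4+0=4). Cumulative: 22
Frame 4: OPEN (1+7=8). Cumulative: 30
Frame 5: OPEN (2+5=7). Cumulative: 37
Frame 6: SPARE (7+3=10). 10 + next roll (8) = 18. Cumulative: 55
Frame 7: SPARE (8+2=10). 10 + next roll (4) = 14. Cumulative: 69
Frame 8: OPEN (4+4=8). Cumulative: 77
Frame 9: SPARE (7+3=10). 10 + next roll (4) = 14. Cumulative: 91
Frame 10: OPEN. Sum of all frame-10 rolls (4+2) = 6. Cumulative: 97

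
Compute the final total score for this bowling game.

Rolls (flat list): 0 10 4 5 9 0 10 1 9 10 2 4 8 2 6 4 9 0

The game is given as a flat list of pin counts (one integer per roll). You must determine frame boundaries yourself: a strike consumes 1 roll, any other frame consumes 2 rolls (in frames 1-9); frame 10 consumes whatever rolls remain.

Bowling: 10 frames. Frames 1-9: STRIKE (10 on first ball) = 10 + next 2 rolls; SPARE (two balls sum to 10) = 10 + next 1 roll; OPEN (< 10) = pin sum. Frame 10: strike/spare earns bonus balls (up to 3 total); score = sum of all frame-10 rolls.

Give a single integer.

Answer: 138

Derivation:
Frame 1: SPARE (0+10=10). 10 + next roll (4) = 14. Cumulative: 14
Frame 2: OPEN (4+5=9). Cumulative: 23
Frame 3: OPEN (9+0=9). Cumulative: 32
Frame 4: STRIKE. 10 + next two rolls (1+9) = 20. Cumulative: 52
Frame 5: SPARE (1+9=10). 10 + next roll (10) = 20. Cumulative: 72
Frame 6: STRIKE. 10 + next two rolls (2+4) = 16. Cumulative: 88
Frame 7: OPEN (2+4=6). Cumulative: 94
Frame 8: SPARE (8+2=10). 10 + next roll (6) = 16. Cumulative: 110
Frame 9: SPARE (6+4=10). 10 + next roll (9) = 19. Cumulative: 129
Frame 10: OPEN. Sum of all frame-10 rolls (9+0) = 9. Cumulative: 138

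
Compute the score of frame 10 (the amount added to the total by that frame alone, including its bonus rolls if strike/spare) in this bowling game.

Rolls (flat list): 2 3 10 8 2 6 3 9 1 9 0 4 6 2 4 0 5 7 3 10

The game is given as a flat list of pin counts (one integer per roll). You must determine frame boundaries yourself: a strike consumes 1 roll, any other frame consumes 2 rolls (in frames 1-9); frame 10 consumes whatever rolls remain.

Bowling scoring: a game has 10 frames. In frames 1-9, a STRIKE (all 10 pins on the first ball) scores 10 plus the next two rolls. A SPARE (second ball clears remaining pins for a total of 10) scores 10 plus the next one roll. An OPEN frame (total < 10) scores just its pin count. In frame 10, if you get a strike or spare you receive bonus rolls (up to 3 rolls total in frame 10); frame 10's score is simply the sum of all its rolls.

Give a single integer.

Answer: 20

Derivation:
Frame 1: OPEN (2+3=5). Cumulative: 5
Frame 2: STRIKE. 10 + next two rolls (8+2) = 20. Cumulative: 25
Frame 3: SPARE (8+2=10). 10 + next roll (6) = 16. Cumulative: 41
Frame 4: OPEN (6+3=9). Cumulative: 50
Frame 5: SPARE (9+1=10). 10 + next roll (9) = 19. Cumulative: 69
Frame 6: OPEN (9+0=9). Cumulative: 78
Frame 7: SPARE (4+6=10). 10 + next roll (2) = 12. Cumulative: 90
Frame 8: OPEN (2+4=6). Cumulative: 96
Frame 9: OPEN (0+5=5). Cumulative: 101
Frame 10: SPARE. Sum of all frame-10 rolls (7+3+10) = 20. Cumulative: 121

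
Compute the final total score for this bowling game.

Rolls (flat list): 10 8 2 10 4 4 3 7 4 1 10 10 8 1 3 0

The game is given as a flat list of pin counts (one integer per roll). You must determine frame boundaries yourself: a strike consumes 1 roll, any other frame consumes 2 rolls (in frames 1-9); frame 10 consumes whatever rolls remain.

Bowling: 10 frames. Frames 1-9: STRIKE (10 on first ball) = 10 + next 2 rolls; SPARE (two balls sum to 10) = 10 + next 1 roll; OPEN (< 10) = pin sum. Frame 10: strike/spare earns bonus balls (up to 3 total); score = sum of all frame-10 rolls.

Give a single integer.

Answer: 144

Derivation:
Frame 1: STRIKE. 10 + next two rolls (8+2) = 20. Cumulative: 20
Frame 2: SPARE (8+2=10). 10 + next roll (10) = 20. Cumulative: 40
Frame 3: STRIKE. 10 + next two rolls (4+4) = 18. Cumulative: 58
Frame 4: OPEN (4+4=8). Cumulative: 66
Frame 5: SPARE (3+7=10). 10 + next roll (4) = 14. Cumulative: 80
Frame 6: OPEN (4+1=5). Cumulative: 85
Frame 7: STRIKE. 10 + next two rolls (10+8) = 28. Cumulative: 113
Frame 8: STRIKE. 10 + next two rolls (8+1) = 19. Cumulative: 132
Frame 9: OPEN (8+1=9). Cumulative: 141
Frame 10: OPEN. Sum of all frame-10 rolls (3+0) = 3. Cumulative: 144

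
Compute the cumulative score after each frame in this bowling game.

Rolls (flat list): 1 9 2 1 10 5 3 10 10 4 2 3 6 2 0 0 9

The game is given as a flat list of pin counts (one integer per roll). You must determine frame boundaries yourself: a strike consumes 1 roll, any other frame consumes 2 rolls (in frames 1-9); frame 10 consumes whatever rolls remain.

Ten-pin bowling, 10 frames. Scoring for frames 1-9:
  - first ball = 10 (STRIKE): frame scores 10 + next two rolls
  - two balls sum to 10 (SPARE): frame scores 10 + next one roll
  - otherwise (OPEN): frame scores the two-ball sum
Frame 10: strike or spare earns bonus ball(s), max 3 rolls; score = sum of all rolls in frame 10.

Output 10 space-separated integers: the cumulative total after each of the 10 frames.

Frame 1: SPARE (1+9=10). 10 + next roll (2) = 12. Cumulative: 12
Frame 2: OPEN (2+1=3). Cumulative: 15
Frame 3: STRIKE. 10 + next two rolls (5+3) = 18. Cumulative: 33
Frame 4: OPEN (5+3=8). Cumulative: 41
Frame 5: STRIKE. 10 + next two rolls (10+4) = 24. Cumulative: 65
Frame 6: STRIKE. 10 + next two rolls (4+2) = 16. Cumulative: 81
Frame 7: OPEN (4+2=6). Cumulative: 87
Frame 8: OPEN (3+6=9). Cumulative: 96
Frame 9: OPEN (2+0=2). Cumulative: 98
Frame 10: OPEN. Sum of all frame-10 rolls (0+9) = 9. Cumulative: 107

Answer: 12 15 33 41 65 81 87 96 98 107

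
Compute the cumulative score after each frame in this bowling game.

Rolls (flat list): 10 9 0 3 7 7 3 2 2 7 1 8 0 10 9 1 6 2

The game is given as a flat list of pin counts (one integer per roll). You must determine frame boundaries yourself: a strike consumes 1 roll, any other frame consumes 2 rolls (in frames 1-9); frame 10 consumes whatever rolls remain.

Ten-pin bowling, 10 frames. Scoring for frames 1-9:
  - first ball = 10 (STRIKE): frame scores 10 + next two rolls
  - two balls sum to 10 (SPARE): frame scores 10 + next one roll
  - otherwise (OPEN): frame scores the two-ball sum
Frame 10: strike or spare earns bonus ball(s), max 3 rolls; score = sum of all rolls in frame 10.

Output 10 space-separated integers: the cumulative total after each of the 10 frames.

Answer: 19 28 45 57 61 69 77 97 113 121

Derivation:
Frame 1: STRIKE. 10 + next two rolls (9+0) = 19. Cumulative: 19
Frame 2: OPEN (9+0=9). Cumulative: 28
Frame 3: SPARE (3+7=10). 10 + next roll (7) = 17. Cumulative: 45
Frame 4: SPARE (7+3=10). 10 + next roll (2) = 12. Cumulative: 57
Frame 5: OPEN (2+2=4). Cumulative: 61
Frame 6: OPEN (7+1=8). Cumulative: 69
Frame 7: OPEN (8+0=8). Cumulative: 77
Frame 8: STRIKE. 10 + next two rolls (9+1) = 20. Cumulative: 97
Frame 9: SPARE (9+1=10). 10 + next roll (6) = 16. Cumulative: 113
Frame 10: OPEN. Sum of all frame-10 rolls (6+2) = 8. Cumulative: 121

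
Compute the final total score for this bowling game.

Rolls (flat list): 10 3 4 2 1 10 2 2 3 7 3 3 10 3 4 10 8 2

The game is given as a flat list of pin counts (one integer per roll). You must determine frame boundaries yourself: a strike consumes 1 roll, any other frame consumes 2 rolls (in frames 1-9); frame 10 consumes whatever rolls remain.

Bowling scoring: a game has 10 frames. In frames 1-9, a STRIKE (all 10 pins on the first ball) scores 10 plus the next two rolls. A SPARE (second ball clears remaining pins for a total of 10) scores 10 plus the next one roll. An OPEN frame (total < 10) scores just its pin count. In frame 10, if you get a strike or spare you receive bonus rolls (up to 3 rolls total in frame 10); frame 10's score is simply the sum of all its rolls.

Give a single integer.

Frame 1: STRIKE. 10 + next two rolls (3+4) = 17. Cumulative: 17
Frame 2: OPEN (3+4=7). Cumulative: 24
Frame 3: OPEN (2+1=3). Cumulative: 27
Frame 4: STRIKE. 10 + next two rolls (2+2) = 14. Cumulative: 41
Frame 5: OPEN (2+2=4). Cumulative: 45
Frame 6: SPARE (3+7=10). 10 + next roll (3) = 13. Cumulative: 58
Frame 7: OPEN (3+3=6). Cumulative: 64
Frame 8: STRIKE. 10 + next two rolls (3+4) = 17. Cumulative: 81
Frame 9: OPEN (3+4=7). Cumulative: 88
Frame 10: STRIKE. Sum of all frame-10 rolls (10+8+2) = 20. Cumulative: 108

Answer: 108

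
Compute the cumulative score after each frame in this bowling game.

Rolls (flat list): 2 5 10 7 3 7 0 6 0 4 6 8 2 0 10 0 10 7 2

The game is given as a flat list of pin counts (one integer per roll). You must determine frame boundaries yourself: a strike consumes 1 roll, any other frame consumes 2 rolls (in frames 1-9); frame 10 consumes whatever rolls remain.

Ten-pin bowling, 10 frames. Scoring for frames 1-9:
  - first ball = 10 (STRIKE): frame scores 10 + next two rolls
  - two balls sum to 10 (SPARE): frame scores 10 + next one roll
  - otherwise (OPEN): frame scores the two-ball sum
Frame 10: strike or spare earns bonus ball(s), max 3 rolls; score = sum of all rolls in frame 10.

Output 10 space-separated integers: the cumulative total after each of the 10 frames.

Answer: 7 27 44 51 57 75 85 95 112 121

Derivation:
Frame 1: OPEN (2+5=7). Cumulative: 7
Frame 2: STRIKE. 10 + next two rolls (7+3) = 20. Cumulative: 27
Frame 3: SPARE (7+3=10). 10 + next roll (7) = 17. Cumulative: 44
Frame 4: OPEN (7+0=7). Cumulative: 51
Frame 5: OPEN (6+0=6). Cumulative: 57
Frame 6: SPARE (4+6=10). 10 + next roll (8) = 18. Cumulative: 75
Frame 7: SPARE (8+2=10). 10 + next roll (0) = 10. Cumulative: 85
Frame 8: SPARE (0+10=10). 10 + next roll (0) = 10. Cumulative: 95
Frame 9: SPARE (0+10=10). 10 + next roll (7) = 17. Cumulative: 112
Frame 10: OPEN. Sum of all frame-10 rolls (7+2) = 9. Cumulative: 121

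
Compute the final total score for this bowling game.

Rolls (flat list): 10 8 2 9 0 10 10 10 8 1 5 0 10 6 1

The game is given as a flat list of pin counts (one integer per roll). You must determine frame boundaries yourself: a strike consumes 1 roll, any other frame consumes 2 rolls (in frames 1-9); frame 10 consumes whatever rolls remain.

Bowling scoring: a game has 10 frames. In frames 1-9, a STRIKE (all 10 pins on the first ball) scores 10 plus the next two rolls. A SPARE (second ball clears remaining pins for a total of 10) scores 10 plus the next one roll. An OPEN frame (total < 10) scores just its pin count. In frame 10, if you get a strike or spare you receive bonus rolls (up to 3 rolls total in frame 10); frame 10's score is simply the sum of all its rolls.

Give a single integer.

Frame 1: STRIKE. 10 + next two rolls (8+2) = 20. Cumulative: 20
Frame 2: SPARE (8+2=10). 10 + next roll (9) = 19. Cumulative: 39
Frame 3: OPEN (9+0=9). Cumulative: 48
Frame 4: STRIKE. 10 + next two rolls (10+10) = 30. Cumulative: 78
Frame 5: STRIKE. 10 + next two rolls (10+8) = 28. Cumulative: 106
Frame 6: STRIKE. 10 + next two rolls (8+1) = 19. Cumulative: 125
Frame 7: OPEN (8+1=9). Cumulative: 134
Frame 8: OPEN (5+0=5). Cumulative: 139
Frame 9: STRIKE. 10 + next two rolls (6+1) = 17. Cumulative: 156
Frame 10: OPEN. Sum of all frame-10 rolls (6+1) = 7. Cumulative: 163

Answer: 163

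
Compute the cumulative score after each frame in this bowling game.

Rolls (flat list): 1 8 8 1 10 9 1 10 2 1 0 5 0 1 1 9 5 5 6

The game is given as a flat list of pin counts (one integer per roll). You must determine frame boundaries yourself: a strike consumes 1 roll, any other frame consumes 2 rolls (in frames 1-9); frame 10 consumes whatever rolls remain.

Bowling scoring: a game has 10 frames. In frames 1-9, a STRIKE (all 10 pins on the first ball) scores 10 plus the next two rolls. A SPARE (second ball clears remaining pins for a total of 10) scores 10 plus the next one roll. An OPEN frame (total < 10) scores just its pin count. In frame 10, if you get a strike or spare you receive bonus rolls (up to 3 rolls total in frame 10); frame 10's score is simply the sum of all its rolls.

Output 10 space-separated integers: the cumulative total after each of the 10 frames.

Answer: 9 18 38 58 71 74 79 80 95 111

Derivation:
Frame 1: OPEN (1+8=9). Cumulative: 9
Frame 2: OPEN (8+1=9). Cumulative: 18
Frame 3: STRIKE. 10 + next two rolls (9+1) = 20. Cumulative: 38
Frame 4: SPARE (9+1=10). 10 + next roll (10) = 20. Cumulative: 58
Frame 5: STRIKE. 10 + next two rolls (2+1) = 13. Cumulative: 71
Frame 6: OPEN (2+1=3). Cumulative: 74
Frame 7: OPEN (0+5=5). Cumulative: 79
Frame 8: OPEN (0+1=1). Cumulative: 80
Frame 9: SPARE (1+9=10). 10 + next roll (5) = 15. Cumulative: 95
Frame 10: SPARE. Sum of all frame-10 rolls (5+5+6) = 16. Cumulative: 111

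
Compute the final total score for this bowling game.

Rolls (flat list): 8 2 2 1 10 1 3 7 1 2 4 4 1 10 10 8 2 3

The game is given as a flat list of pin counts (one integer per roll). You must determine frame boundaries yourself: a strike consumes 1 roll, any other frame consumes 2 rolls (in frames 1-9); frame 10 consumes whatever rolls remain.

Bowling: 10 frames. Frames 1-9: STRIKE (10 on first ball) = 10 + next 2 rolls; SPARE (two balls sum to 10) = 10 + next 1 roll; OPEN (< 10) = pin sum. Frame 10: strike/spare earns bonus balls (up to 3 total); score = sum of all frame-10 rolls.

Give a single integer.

Answer: 113

Derivation:
Frame 1: SPARE (8+2=10). 10 + next roll (2) = 12. Cumulative: 12
Frame 2: OPEN (2+1=3). Cumulative: 15
Frame 3: STRIKE. 10 + next two rolls (1+3) = 14. Cumulative: 29
Frame 4: OPEN (1+3=4). Cumulative: 33
Frame 5: OPEN (7+1=8). Cumulative: 41
Frame 6: OPEN (2+4=6). Cumulative: 47
Frame 7: OPEN (4+1=5). Cumulative: 52
Frame 8: STRIKE. 10 + next two rolls (10+8) = 28. Cumulative: 80
Frame 9: STRIKE. 10 + next two rolls (8+2) = 20. Cumulative: 100
Frame 10: SPARE. Sum of all frame-10 rolls (8+2+3) = 13. Cumulative: 113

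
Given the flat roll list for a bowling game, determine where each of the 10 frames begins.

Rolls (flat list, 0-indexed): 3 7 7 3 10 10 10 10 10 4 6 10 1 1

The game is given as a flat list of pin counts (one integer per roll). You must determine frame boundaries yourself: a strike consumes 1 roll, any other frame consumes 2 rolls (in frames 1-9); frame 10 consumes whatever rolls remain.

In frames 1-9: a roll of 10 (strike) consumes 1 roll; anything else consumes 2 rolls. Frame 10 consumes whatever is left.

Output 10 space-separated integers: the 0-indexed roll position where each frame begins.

Answer: 0 2 4 5 6 7 8 9 11 12

Derivation:
Frame 1 starts at roll index 0: rolls=3,7 (sum=10), consumes 2 rolls
Frame 2 starts at roll index 2: rolls=7,3 (sum=10), consumes 2 rolls
Frame 3 starts at roll index 4: roll=10 (strike), consumes 1 roll
Frame 4 starts at roll index 5: roll=10 (strike), consumes 1 roll
Frame 5 starts at roll index 6: roll=10 (strike), consumes 1 roll
Frame 6 starts at roll index 7: roll=10 (strike), consumes 1 roll
Frame 7 starts at roll index 8: roll=10 (strike), consumes 1 roll
Frame 8 starts at roll index 9: rolls=4,6 (sum=10), consumes 2 rolls
Frame 9 starts at roll index 11: roll=10 (strike), consumes 1 roll
Frame 10 starts at roll index 12: 2 remaining rolls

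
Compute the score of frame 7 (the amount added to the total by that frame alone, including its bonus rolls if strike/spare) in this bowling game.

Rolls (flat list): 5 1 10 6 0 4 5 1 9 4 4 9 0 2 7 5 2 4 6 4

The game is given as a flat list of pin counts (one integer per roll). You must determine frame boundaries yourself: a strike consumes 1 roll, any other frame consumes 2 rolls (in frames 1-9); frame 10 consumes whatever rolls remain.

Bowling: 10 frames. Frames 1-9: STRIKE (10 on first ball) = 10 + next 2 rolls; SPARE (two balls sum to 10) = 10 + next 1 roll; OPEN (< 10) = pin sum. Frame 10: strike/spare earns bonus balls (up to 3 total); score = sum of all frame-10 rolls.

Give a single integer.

Answer: 9

Derivation:
Frame 1: OPEN (5+1=6). Cumulative: 6
Frame 2: STRIKE. 10 + next two rolls (6+0) = 16. Cumulative: 22
Frame 3: OPEN (6+0=6). Cumulative: 28
Frame 4: OPEN (4+5=9). Cumulative: 37
Frame 5: SPARE (1+9=10). 10 + next roll (4) = 14. Cumulative: 51
Frame 6: OPEN (4+4=8). Cumulative: 59
Frame 7: OPEN (9+0=9). Cumulative: 68
Frame 8: OPEN (2+7=9). Cumulative: 77
Frame 9: OPEN (5+2=7). Cumulative: 84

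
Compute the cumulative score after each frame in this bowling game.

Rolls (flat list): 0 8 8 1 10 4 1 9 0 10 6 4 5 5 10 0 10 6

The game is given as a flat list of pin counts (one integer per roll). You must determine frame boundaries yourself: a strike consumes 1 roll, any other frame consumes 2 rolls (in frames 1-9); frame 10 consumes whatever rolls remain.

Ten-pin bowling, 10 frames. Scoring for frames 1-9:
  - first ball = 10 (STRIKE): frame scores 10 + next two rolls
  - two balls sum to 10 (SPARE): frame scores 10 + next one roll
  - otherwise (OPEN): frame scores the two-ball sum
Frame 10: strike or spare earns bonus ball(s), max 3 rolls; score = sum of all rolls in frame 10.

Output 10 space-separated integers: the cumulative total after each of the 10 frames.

Frame 1: OPEN (0+8=8). Cumulative: 8
Frame 2: OPEN (8+1=9). Cumulative: 17
Frame 3: STRIKE. 10 + next two rolls (4+1) = 15. Cumulative: 32
Frame 4: OPEN (4+1=5). Cumulative: 37
Frame 5: OPEN (9+0=9). Cumulative: 46
Frame 6: STRIKE. 10 + next two rolls (6+4) = 20. Cumulative: 66
Frame 7: SPARE (6+4=10). 10 + next roll (5) = 15. Cumulative: 81
Frame 8: SPARE (5+5=10). 10 + next roll (10) = 20. Cumulative: 101
Frame 9: STRIKE. 10 + next two rolls (0+10) = 20. Cumulative: 121
Frame 10: SPARE. Sum of all frame-10 rolls (0+10+6) = 16. Cumulative: 137

Answer: 8 17 32 37 46 66 81 101 121 137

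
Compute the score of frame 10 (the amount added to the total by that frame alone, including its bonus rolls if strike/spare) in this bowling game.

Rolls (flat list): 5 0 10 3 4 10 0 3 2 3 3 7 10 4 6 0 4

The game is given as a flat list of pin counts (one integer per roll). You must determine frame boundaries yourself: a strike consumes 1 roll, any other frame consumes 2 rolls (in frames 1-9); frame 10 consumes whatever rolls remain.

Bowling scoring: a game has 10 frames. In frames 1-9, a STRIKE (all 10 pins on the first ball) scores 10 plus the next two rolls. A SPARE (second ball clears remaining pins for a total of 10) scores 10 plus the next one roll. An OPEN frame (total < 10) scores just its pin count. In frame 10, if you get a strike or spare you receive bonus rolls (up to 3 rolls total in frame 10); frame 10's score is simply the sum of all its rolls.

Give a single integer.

Answer: 4

Derivation:
Frame 1: OPEN (5+0=5). Cumulative: 5
Frame 2: STRIKE. 10 + next two rolls (3+4) = 17. Cumulative: 22
Frame 3: OPEN (3+4=7). Cumulative: 29
Frame 4: STRIKE. 10 + next two rolls (0+3) = 13. Cumulative: 42
Frame 5: OPEN (0+3=3). Cumulative: 45
Frame 6: OPEN (2+3=5). Cumulative: 50
Frame 7: SPARE (3+7=10). 10 + next roll (10) = 20. Cumulative: 70
Frame 8: STRIKE. 10 + next two rolls (4+6) = 20. Cumulative: 90
Frame 9: SPARE (4+6=10). 10 + next roll (0) = 10. Cumulative: 100
Frame 10: OPEN. Sum of all frame-10 rolls (0+4) = 4. Cumulative: 104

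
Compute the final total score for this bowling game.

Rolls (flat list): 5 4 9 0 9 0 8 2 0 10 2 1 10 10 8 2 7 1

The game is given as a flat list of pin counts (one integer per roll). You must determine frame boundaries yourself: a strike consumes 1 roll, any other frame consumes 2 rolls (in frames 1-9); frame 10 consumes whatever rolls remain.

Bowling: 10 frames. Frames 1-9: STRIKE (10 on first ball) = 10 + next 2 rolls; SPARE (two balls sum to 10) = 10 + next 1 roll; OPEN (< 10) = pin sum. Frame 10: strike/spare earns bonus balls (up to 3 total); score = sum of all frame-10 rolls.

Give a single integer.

Answer: 125

Derivation:
Frame 1: OPEN (5+4=9). Cumulative: 9
Frame 2: OPEN (9+0=9). Cumulative: 18
Frame 3: OPEN (9+0=9). Cumulative: 27
Frame 4: SPARE (8+2=10). 10 + next roll (0) = 10. Cumulative: 37
Frame 5: SPARE (0+10=10). 10 + next roll (2) = 12. Cumulative: 49
Frame 6: OPEN (2+1=3). Cumulative: 52
Frame 7: STRIKE. 10 + next two rolls (10+8) = 28. Cumulative: 80
Frame 8: STRIKE. 10 + next two rolls (8+2) = 20. Cumulative: 100
Frame 9: SPARE (8+2=10). 10 + next roll (7) = 17. Cumulative: 117
Frame 10: OPEN. Sum of all frame-10 rolls (7+1) = 8. Cumulative: 125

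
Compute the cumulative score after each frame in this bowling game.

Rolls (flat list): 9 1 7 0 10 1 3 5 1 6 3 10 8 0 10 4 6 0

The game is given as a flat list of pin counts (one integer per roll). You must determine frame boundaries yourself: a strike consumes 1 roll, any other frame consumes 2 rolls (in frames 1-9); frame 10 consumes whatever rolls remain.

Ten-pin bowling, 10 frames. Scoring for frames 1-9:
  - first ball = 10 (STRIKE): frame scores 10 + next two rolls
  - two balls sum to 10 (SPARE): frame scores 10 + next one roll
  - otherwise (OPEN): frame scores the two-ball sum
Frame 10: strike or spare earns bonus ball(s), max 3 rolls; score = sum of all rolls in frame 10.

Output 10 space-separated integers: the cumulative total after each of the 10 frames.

Frame 1: SPARE (9+1=10). 10 + next roll (7) = 17. Cumulative: 17
Frame 2: OPEN (7+0=7). Cumulative: 24
Frame 3: STRIKE. 10 + next two rolls (1+3) = 14. Cumulative: 38
Frame 4: OPEN (1+3=4). Cumulative: 42
Frame 5: OPEN (5+1=6). Cumulative: 48
Frame 6: OPEN (6+3=9). Cumulative: 57
Frame 7: STRIKE. 10 + next two rolls (8+0) = 18. Cumulative: 75
Frame 8: OPEN (8+0=8). Cumulative: 83
Frame 9: STRIKE. 10 + next two rolls (4+6) = 20. Cumulative: 103
Frame 10: SPARE. Sum of all frame-10 rolls (4+6+0) = 10. Cumulative: 113

Answer: 17 24 38 42 48 57 75 83 103 113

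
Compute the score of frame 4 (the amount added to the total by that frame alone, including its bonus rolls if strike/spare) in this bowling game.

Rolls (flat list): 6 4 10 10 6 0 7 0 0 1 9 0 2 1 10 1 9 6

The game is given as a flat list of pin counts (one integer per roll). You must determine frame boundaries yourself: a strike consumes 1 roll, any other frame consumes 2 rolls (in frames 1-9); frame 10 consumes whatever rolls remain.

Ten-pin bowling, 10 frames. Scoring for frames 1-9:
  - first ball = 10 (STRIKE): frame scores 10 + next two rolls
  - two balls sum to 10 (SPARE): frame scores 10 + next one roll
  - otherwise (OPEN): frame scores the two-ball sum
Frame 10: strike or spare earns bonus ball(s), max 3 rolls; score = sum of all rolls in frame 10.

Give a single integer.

Frame 1: SPARE (6+4=10). 10 + next roll (10) = 20. Cumulative: 20
Frame 2: STRIKE. 10 + next two rolls (10+6) = 26. Cumulative: 46
Frame 3: STRIKE. 10 + next two rolls (6+0) = 16. Cumulative: 62
Frame 4: OPEN (6+0=6). Cumulative: 68
Frame 5: OPEN (7+0=7). Cumulative: 75
Frame 6: OPEN (0+1=1). Cumulative: 76

Answer: 6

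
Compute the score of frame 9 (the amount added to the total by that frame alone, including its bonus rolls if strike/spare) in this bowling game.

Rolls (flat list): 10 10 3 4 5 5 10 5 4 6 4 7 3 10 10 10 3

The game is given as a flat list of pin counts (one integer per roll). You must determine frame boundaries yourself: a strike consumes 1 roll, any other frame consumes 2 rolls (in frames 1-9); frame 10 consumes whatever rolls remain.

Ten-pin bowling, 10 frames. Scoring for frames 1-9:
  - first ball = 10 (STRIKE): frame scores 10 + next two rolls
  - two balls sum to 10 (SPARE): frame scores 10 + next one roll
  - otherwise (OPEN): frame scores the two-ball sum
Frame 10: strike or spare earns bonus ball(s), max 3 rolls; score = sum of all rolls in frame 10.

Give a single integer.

Frame 1: STRIKE. 10 + next two rolls (10+3) = 23. Cumulative: 23
Frame 2: STRIKE. 10 + next two rolls (3+4) = 17. Cumulative: 40
Frame 3: OPEN (3+4=7). Cumulative: 47
Frame 4: SPARE (5+5=10). 10 + next roll (10) = 20. Cumulative: 67
Frame 5: STRIKE. 10 + next two rolls (5+4) = 19. Cumulative: 86
Frame 6: OPEN (5+4=9). Cumulative: 95
Frame 7: SPARE (6+4=10). 10 + next roll (7) = 17. Cumulative: 112
Frame 8: SPARE (7+3=10). 10 + next roll (10) = 20. Cumulative: 132
Frame 9: STRIKE. 10 + next two rolls (10+10) = 30. Cumulative: 162
Frame 10: STRIKE. Sum of all frame-10 rolls (10+10+3) = 23. Cumulative: 185

Answer: 30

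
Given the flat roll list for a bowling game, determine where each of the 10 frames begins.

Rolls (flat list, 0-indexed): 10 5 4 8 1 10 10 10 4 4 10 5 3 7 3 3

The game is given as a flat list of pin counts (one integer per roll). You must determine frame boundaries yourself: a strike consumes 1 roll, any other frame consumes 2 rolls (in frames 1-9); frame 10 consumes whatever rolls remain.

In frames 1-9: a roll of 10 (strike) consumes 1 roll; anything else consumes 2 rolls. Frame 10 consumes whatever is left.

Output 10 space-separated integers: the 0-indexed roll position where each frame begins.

Answer: 0 1 3 5 6 7 8 10 11 13

Derivation:
Frame 1 starts at roll index 0: roll=10 (strike), consumes 1 roll
Frame 2 starts at roll index 1: rolls=5,4 (sum=9), consumes 2 rolls
Frame 3 starts at roll index 3: rolls=8,1 (sum=9), consumes 2 rolls
Frame 4 starts at roll index 5: roll=10 (strike), consumes 1 roll
Frame 5 starts at roll index 6: roll=10 (strike), consumes 1 roll
Frame 6 starts at roll index 7: roll=10 (strike), consumes 1 roll
Frame 7 starts at roll index 8: rolls=4,4 (sum=8), consumes 2 rolls
Frame 8 starts at roll index 10: roll=10 (strike), consumes 1 roll
Frame 9 starts at roll index 11: rolls=5,3 (sum=8), consumes 2 rolls
Frame 10 starts at roll index 13: 3 remaining rolls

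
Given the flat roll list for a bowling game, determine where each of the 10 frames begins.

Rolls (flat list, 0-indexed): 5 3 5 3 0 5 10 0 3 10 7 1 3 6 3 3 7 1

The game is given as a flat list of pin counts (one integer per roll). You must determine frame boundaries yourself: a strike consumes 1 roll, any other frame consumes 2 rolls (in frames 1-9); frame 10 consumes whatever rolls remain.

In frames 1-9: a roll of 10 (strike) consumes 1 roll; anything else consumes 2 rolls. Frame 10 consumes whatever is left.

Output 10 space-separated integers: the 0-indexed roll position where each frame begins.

Answer: 0 2 4 6 7 9 10 12 14 16

Derivation:
Frame 1 starts at roll index 0: rolls=5,3 (sum=8), consumes 2 rolls
Frame 2 starts at roll index 2: rolls=5,3 (sum=8), consumes 2 rolls
Frame 3 starts at roll index 4: rolls=0,5 (sum=5), consumes 2 rolls
Frame 4 starts at roll index 6: roll=10 (strike), consumes 1 roll
Frame 5 starts at roll index 7: rolls=0,3 (sum=3), consumes 2 rolls
Frame 6 starts at roll index 9: roll=10 (strike), consumes 1 roll
Frame 7 starts at roll index 10: rolls=7,1 (sum=8), consumes 2 rolls
Frame 8 starts at roll index 12: rolls=3,6 (sum=9), consumes 2 rolls
Frame 9 starts at roll index 14: rolls=3,3 (sum=6), consumes 2 rolls
Frame 10 starts at roll index 16: 2 remaining rolls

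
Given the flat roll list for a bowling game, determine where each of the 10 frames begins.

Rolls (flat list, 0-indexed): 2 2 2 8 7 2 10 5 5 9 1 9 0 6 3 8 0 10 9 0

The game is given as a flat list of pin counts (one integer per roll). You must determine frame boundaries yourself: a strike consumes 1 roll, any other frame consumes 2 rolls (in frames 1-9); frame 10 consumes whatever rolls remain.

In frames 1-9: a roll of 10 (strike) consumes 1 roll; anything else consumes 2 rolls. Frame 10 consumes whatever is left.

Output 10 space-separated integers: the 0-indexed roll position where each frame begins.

Frame 1 starts at roll index 0: rolls=2,2 (sum=4), consumes 2 rolls
Frame 2 starts at roll index 2: rolls=2,8 (sum=10), consumes 2 rolls
Frame 3 starts at roll index 4: rolls=7,2 (sum=9), consumes 2 rolls
Frame 4 starts at roll index 6: roll=10 (strike), consumes 1 roll
Frame 5 starts at roll index 7: rolls=5,5 (sum=10), consumes 2 rolls
Frame 6 starts at roll index 9: rolls=9,1 (sum=10), consumes 2 rolls
Frame 7 starts at roll index 11: rolls=9,0 (sum=9), consumes 2 rolls
Frame 8 starts at roll index 13: rolls=6,3 (sum=9), consumes 2 rolls
Frame 9 starts at roll index 15: rolls=8,0 (sum=8), consumes 2 rolls
Frame 10 starts at roll index 17: 3 remaining rolls

Answer: 0 2 4 6 7 9 11 13 15 17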